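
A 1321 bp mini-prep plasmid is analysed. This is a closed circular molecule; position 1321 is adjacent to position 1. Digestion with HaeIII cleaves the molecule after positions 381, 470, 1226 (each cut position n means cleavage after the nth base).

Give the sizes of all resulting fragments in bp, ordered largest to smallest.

756, 476, 89 bp

Circular molecule, 3 cuts → 3 fragments:
  470 − 381 = 89 bp
  1226 − 470 = 756 bp
  wrap: 1321 − 1226 + 381 = 476 bp
Sorted largest to smallest: 756, 476, 89 bp.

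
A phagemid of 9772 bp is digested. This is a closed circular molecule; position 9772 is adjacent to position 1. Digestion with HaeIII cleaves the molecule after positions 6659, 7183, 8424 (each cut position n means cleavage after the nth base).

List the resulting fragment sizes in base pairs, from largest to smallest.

8007, 1241, 524 bp

Circular molecule, 3 cuts → 3 fragments:
  7183 − 6659 = 524 bp
  8424 − 7183 = 1241 bp
  wrap: 9772 − 8424 + 6659 = 8007 bp
Sorted largest to smallest: 8007, 1241, 524 bp.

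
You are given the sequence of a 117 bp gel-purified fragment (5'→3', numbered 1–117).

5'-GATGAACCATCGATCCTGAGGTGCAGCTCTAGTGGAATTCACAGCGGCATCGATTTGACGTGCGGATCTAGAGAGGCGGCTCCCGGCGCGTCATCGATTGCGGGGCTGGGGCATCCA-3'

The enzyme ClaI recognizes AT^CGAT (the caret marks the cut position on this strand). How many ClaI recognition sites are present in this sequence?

ATCGAT occurs starting at positions 9, 49, 93.
ClaI cuts at 3 sites.

3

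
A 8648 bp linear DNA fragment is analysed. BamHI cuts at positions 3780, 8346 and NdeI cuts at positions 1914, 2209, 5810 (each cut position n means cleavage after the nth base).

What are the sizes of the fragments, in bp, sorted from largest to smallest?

Combined cut positions (sorted): 1914, 2209, 3780, 5810, 8346.
Linear molecule, 5 cuts → 6 fragments:
  1914 − 0 = 1914 bp
  2209 − 1914 = 295 bp
  3780 − 2209 = 1571 bp
  5810 − 3780 = 2030 bp
  8346 − 5810 = 2536 bp
  8648 − 8346 = 302 bp
Sorted largest to smallest: 2536, 2030, 1914, 1571, 302, 295 bp.

2536, 2030, 1914, 1571, 302, 295 bp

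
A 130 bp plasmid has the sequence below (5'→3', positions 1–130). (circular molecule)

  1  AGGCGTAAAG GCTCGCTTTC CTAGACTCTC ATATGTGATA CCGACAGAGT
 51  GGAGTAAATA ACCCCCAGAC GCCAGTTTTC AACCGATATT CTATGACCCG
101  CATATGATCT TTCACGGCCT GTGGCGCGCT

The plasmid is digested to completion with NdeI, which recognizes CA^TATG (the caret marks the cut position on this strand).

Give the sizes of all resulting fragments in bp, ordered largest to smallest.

NdeI sites (CATATG) start at positions 30, 101.
NdeI cuts after base 2 of each site, so after positions 31, 102.
Circular molecule, 2 cuts → 2 fragments:
  32–102 → 71 bp
  103–130 then 1–31 → 28 + 31 = 59 bp
Sorted largest to smallest: 71, 59 bp.

71, 59 bp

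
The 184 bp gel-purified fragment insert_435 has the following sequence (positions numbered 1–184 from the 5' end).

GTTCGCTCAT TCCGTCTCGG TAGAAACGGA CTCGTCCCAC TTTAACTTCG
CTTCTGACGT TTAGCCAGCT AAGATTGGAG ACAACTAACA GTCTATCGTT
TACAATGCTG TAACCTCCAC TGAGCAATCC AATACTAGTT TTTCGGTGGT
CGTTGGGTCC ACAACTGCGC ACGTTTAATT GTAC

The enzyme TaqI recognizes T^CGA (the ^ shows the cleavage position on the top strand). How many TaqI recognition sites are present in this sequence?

No occurrence of TCGA is present in the sequence.
TaqI does not cut: 0 sites.

0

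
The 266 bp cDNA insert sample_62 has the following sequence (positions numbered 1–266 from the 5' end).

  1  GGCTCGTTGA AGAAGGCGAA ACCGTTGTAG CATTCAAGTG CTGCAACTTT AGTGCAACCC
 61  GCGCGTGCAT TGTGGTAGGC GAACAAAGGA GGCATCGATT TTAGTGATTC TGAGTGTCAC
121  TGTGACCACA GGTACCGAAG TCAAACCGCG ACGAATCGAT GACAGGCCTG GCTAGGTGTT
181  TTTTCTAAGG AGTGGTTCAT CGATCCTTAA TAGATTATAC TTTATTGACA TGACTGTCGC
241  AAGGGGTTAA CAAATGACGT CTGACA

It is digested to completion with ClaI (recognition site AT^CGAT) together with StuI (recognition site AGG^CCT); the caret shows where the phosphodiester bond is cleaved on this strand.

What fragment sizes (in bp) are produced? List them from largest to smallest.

95, 66, 61, 34, 10 bp

ClaI sites (ATCGAT) start at positions 94, 155, 199.
ClaI cuts after base 2 of each site, so after positions 95, 156, 200.
The StuI site (AGGCCT) starts at position 164.
StuI cuts after base 3 of each site, so after position 166.
Combined cut positions: 95, 156, 166, 200.
Linear molecule, 4 cuts → 5 fragments:
  1–95 → 95 bp
  96–156 → 61 bp
  157–166 → 10 bp
  167–200 → 34 bp
  201–266 → 66 bp
Sorted largest to smallest: 95, 66, 61, 34, 10 bp.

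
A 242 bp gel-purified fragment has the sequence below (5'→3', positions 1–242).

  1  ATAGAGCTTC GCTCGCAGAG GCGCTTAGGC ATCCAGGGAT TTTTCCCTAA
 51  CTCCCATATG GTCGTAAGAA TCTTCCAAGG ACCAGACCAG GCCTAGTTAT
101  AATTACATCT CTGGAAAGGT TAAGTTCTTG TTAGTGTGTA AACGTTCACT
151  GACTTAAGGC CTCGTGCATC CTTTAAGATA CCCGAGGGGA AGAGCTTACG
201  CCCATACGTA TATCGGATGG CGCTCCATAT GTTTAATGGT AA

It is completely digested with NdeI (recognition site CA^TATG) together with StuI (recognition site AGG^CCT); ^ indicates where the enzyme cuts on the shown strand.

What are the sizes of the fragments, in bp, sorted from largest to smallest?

68, 68, 56, 35, 15 bp

NdeI sites (CATATG) start at positions 55, 226.
NdeI cuts after base 2 of each site, so after positions 56, 227.
StuI sites (AGGCCT) start at positions 89, 157.
StuI cuts after base 3 of each site, so after positions 91, 159.
Combined cut positions: 56, 91, 159, 227.
Linear molecule, 4 cuts → 5 fragments:
  1–56 → 56 bp
  57–91 → 35 bp
  92–159 → 68 bp
  160–227 → 68 bp
  228–242 → 15 bp
Sorted largest to smallest: 68, 68, 56, 35, 15 bp.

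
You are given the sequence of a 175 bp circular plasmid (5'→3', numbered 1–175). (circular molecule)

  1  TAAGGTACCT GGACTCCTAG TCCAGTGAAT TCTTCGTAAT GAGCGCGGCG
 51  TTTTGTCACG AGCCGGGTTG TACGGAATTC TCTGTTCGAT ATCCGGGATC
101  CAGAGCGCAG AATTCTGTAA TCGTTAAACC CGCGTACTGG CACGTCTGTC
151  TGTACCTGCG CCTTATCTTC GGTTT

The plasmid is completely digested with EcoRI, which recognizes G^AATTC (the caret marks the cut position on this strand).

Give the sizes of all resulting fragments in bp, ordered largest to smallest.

EcoRI sites (GAATTC) start at positions 27, 75, 110.
EcoRI cuts after the first base of each site, so after positions 27, 75, 110.
Circular molecule, 3 cuts → 3 fragments:
  28–75 → 48 bp
  76–110 → 35 bp
  111–175 then 1–27 → 65 + 27 = 92 bp
Sorted largest to smallest: 92, 48, 35 bp.

92, 48, 35 bp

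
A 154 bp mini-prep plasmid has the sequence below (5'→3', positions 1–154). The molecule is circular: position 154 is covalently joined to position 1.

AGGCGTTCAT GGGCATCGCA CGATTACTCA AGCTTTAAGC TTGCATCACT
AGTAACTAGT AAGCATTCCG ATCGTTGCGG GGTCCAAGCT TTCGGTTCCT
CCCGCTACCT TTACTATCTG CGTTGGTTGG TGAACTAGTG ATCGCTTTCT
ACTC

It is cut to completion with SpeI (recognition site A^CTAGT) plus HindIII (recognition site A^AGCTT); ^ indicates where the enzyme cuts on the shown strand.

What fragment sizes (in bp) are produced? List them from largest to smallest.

SpeI sites (ACTAGT) start at positions 48, 55, 134.
SpeI cuts after the first base of each site, so after positions 48, 55, 134.
HindIII sites (AAGCTT) start at positions 30, 37, 86.
HindIII cuts after the first base of each site, so after positions 30, 37, 86.
Combined cut positions: 30, 37, 48, 55, 86, 134.
Circular molecule, 6 cuts → 6 fragments:
  31–37 → 7 bp
  38–48 → 11 bp
  49–55 → 7 bp
  56–86 → 31 bp
  87–134 → 48 bp
  135–154 then 1–30 → 20 + 30 = 50 bp
Sorted largest to smallest: 50, 48, 31, 11, 7, 7 bp.

50, 48, 31, 11, 7, 7 bp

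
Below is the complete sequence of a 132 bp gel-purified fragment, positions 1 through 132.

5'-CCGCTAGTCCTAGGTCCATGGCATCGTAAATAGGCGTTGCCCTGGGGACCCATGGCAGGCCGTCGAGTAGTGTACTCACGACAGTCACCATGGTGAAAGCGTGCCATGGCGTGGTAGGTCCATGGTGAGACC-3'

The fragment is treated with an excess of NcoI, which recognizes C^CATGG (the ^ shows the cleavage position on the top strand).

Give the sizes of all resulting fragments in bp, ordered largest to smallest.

NcoI sites (CCATGG) start at positions 16, 50, 88, 104, 120.
NcoI cuts after the first base of each site, so after positions 16, 50, 88, 104, 120.
Linear molecule, 5 cuts → 6 fragments:
  1–16 → 16 bp
  17–50 → 34 bp
  51–88 → 38 bp
  89–104 → 16 bp
  105–120 → 16 bp
  121–132 → 12 bp
Sorted largest to smallest: 38, 34, 16, 16, 16, 12 bp.

38, 34, 16, 16, 16, 12 bp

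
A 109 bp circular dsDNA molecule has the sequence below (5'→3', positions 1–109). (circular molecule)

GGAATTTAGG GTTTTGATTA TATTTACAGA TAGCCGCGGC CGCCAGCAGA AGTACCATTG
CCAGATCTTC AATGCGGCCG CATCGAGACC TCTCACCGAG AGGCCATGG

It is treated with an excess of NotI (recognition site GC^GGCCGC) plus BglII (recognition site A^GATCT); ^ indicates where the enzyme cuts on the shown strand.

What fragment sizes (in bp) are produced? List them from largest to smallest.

NotI sites (GCGGCCGC) start at positions 36, 74.
NotI cuts after base 2 of each site, so after positions 37, 75.
The BglII site (AGATCT) starts at position 63.
BglII cuts after the first base of each site, so after position 63.
Combined cut positions: 37, 63, 75.
Circular molecule, 3 cuts → 3 fragments:
  38–63 → 26 bp
  64–75 → 12 bp
  76–109 then 1–37 → 34 + 37 = 71 bp
Sorted largest to smallest: 71, 26, 12 bp.

71, 26, 12 bp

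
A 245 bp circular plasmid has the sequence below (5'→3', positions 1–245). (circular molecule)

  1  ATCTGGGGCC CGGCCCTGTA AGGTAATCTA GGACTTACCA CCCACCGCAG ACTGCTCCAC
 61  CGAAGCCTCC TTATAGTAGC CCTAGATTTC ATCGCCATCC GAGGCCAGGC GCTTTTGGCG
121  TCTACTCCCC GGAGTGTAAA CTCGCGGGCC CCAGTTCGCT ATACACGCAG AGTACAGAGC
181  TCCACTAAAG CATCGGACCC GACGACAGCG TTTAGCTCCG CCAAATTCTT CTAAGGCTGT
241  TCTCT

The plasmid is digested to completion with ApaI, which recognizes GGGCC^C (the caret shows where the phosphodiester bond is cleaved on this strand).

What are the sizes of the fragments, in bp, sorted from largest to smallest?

140, 105 bp

ApaI sites (GGGCCC) start at positions 6, 146.
ApaI cuts after base 5 of each site (before the last base), so after positions 10, 150.
Circular molecule, 2 cuts → 2 fragments:
  11–150 → 140 bp
  151–245 then 1–10 → 95 + 10 = 105 bp
Sorted largest to smallest: 140, 105 bp.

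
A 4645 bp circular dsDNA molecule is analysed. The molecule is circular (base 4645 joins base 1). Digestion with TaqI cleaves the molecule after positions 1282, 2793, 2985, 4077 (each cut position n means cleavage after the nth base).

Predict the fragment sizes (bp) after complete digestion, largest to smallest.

Circular molecule, 4 cuts → 4 fragments:
  2793 − 1282 = 1511 bp
  2985 − 2793 = 192 bp
  4077 − 2985 = 1092 bp
  wrap: 4645 − 4077 + 1282 = 1850 bp
Sorted largest to smallest: 1850, 1511, 1092, 192 bp.

1850, 1511, 1092, 192 bp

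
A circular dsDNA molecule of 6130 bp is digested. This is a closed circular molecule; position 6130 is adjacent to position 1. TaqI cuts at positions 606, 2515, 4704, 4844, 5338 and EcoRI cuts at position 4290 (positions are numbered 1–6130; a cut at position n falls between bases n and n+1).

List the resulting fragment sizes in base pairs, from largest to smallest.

1909, 1775, 1398, 494, 414, 140 bp

Combined cut positions (sorted): 606, 2515, 4290, 4704, 4844, 5338.
Circular molecule, 6 cuts → 6 fragments:
  2515 − 606 = 1909 bp
  4290 − 2515 = 1775 bp
  4704 − 4290 = 414 bp
  4844 − 4704 = 140 bp
  5338 − 4844 = 494 bp
  wrap: 6130 − 5338 + 606 = 1398 bp
Sorted largest to smallest: 1909, 1775, 1398, 494, 414, 140 bp.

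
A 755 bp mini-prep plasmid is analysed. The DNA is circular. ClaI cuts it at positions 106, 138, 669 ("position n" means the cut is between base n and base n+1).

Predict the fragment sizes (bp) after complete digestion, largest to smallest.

Circular molecule, 3 cuts → 3 fragments:
  138 − 106 = 32 bp
  669 − 138 = 531 bp
  wrap: 755 − 669 + 106 = 192 bp
Sorted largest to smallest: 531, 192, 32 bp.

531, 192, 32 bp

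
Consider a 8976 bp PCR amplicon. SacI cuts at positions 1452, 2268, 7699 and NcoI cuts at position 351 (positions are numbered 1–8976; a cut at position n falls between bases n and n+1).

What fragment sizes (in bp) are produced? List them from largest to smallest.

5431, 1277, 1101, 816, 351 bp

Combined cut positions (sorted): 351, 1452, 2268, 7699.
Linear molecule, 4 cuts → 5 fragments:
  351 − 0 = 351 bp
  1452 − 351 = 1101 bp
  2268 − 1452 = 816 bp
  7699 − 2268 = 5431 bp
  8976 − 7699 = 1277 bp
Sorted largest to smallest: 5431, 1277, 1101, 816, 351 bp.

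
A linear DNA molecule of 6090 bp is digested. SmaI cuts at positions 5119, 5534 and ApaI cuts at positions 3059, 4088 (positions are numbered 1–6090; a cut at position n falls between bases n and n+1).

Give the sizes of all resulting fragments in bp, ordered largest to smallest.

Combined cut positions (sorted): 3059, 4088, 5119, 5534.
Linear molecule, 4 cuts → 5 fragments:
  3059 − 0 = 3059 bp
  4088 − 3059 = 1029 bp
  5119 − 4088 = 1031 bp
  5534 − 5119 = 415 bp
  6090 − 5534 = 556 bp
Sorted largest to smallest: 3059, 1031, 1029, 556, 415 bp.

3059, 1031, 1029, 556, 415 bp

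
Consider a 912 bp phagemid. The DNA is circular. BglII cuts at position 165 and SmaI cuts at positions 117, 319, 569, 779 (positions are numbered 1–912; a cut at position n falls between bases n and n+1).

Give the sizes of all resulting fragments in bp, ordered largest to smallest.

250, 250, 210, 154, 48 bp

Combined cut positions (sorted): 117, 165, 319, 569, 779.
Circular molecule, 5 cuts → 5 fragments:
  165 − 117 = 48 bp
  319 − 165 = 154 bp
  569 − 319 = 250 bp
  779 − 569 = 210 bp
  wrap: 912 − 779 + 117 = 250 bp
Sorted largest to smallest: 250, 250, 210, 154, 48 bp.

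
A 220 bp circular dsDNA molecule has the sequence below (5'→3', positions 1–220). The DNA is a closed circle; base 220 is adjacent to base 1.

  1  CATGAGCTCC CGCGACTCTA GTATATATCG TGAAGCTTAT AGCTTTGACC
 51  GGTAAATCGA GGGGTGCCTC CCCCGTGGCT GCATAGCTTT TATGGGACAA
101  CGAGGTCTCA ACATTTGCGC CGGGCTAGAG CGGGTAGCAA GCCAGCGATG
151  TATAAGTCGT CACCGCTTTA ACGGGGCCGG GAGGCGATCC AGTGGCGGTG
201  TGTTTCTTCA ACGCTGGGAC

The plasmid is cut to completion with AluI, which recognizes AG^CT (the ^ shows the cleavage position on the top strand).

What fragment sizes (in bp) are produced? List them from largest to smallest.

140, 44, 29, 7 bp

AluI sites (AGCT) start at positions 5, 34, 41, 85.
AluI cuts after base 2 of each site, so after positions 6, 35, 42, 86.
Circular molecule, 4 cuts → 4 fragments:
  7–35 → 29 bp
  36–42 → 7 bp
  43–86 → 44 bp
  87–220 then 1–6 → 134 + 6 = 140 bp
Sorted largest to smallest: 140, 44, 29, 7 bp.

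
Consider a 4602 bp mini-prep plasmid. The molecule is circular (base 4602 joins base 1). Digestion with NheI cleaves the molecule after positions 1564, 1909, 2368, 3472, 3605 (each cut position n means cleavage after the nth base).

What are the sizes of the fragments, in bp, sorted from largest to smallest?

Circular molecule, 5 cuts → 5 fragments:
  1909 − 1564 = 345 bp
  2368 − 1909 = 459 bp
  3472 − 2368 = 1104 bp
  3605 − 3472 = 133 bp
  wrap: 4602 − 3605 + 1564 = 2561 bp
Sorted largest to smallest: 2561, 1104, 459, 345, 133 bp.

2561, 1104, 459, 345, 133 bp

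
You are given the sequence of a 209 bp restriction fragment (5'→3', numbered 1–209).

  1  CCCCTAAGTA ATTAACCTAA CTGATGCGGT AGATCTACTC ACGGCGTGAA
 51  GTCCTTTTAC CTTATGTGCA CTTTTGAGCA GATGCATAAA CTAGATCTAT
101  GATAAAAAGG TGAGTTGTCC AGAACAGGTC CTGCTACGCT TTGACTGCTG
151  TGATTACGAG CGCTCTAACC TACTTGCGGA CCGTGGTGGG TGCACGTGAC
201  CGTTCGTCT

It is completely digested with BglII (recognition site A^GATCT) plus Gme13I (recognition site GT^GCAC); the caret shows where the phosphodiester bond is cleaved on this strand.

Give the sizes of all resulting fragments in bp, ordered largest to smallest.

BglII sites (AGATCT) start at positions 31, 93.
BglII cuts after the first base of each site, so after positions 31, 93.
Gme13I sites (GTGCAC) start at positions 66, 190.
Gme13I cuts after base 2 of each site, so after positions 67, 191.
Combined cut positions: 31, 67, 93, 191.
Linear molecule, 4 cuts → 5 fragments:
  1–31 → 31 bp
  32–67 → 36 bp
  68–93 → 26 bp
  94–191 → 98 bp
  192–209 → 18 bp
Sorted largest to smallest: 98, 36, 31, 26, 18 bp.

98, 36, 31, 26, 18 bp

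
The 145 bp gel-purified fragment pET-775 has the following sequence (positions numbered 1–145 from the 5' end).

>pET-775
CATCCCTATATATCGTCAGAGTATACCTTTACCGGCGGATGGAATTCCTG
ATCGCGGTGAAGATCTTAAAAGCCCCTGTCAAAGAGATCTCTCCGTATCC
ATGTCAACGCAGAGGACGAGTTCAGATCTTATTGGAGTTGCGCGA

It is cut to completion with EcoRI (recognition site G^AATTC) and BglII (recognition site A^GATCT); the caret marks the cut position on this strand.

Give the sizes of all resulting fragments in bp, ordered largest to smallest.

42, 39, 24, 21, 19 bp

The EcoRI site (GAATTC) starts at position 42.
EcoRI cuts after the first base of each site, so after position 42.
BglII sites (AGATCT) start at positions 61, 85, 124.
BglII cuts after the first base of each site, so after positions 61, 85, 124.
Combined cut positions: 42, 61, 85, 124.
Linear molecule, 4 cuts → 5 fragments:
  1–42 → 42 bp
  43–61 → 19 bp
  62–85 → 24 bp
  86–124 → 39 bp
  125–145 → 21 bp
Sorted largest to smallest: 42, 39, 24, 21, 19 bp.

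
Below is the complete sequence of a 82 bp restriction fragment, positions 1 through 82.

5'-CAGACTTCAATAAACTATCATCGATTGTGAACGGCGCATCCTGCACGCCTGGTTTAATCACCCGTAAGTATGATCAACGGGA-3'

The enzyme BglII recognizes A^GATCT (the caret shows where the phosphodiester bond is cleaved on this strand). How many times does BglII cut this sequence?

No occurrence of AGATCT is present in the sequence.
BglII does not cut: 0 sites.

0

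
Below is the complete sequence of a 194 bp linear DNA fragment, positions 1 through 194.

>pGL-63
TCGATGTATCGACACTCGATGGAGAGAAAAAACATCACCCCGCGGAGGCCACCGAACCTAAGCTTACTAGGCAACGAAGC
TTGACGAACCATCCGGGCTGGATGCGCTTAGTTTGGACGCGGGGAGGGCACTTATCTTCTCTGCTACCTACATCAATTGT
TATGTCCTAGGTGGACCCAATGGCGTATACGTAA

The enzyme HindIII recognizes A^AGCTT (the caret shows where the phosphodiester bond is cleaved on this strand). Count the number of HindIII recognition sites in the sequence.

2

AAGCTT occurs starting at positions 60, 77.
HindIII cuts at 2 sites.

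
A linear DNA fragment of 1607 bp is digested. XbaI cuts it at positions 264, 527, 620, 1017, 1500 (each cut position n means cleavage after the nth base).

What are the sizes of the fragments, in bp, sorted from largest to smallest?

483, 397, 264, 263, 107, 93 bp

Linear molecule, 5 cuts → 6 fragments:
  264 − 0 = 264 bp
  527 − 264 = 263 bp
  620 − 527 = 93 bp
  1017 − 620 = 397 bp
  1500 − 1017 = 483 bp
  1607 − 1500 = 107 bp
Sorted largest to smallest: 483, 397, 264, 263, 107, 93 bp.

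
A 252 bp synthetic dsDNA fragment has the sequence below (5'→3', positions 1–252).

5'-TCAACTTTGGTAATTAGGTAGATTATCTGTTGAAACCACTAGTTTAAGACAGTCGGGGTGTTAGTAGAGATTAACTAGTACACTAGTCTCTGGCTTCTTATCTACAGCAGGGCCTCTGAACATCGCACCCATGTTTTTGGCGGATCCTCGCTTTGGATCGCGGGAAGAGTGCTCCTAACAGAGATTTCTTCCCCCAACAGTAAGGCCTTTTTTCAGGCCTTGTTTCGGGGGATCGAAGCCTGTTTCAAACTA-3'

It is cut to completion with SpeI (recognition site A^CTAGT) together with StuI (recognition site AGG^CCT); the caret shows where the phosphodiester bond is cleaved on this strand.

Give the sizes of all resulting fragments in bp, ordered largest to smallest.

SpeI sites (ACTAGT) start at positions 38, 74, 82.
SpeI cuts after the first base of each site, so after positions 38, 74, 82.
StuI sites (AGGCCT) start at positions 203, 215.
StuI cuts after base 3 of each site, so after positions 205, 217.
Combined cut positions: 38, 74, 82, 205, 217.
Linear molecule, 5 cuts → 6 fragments:
  1–38 → 38 bp
  39–74 → 36 bp
  75–82 → 8 bp
  83–205 → 123 bp
  206–217 → 12 bp
  218–252 → 35 bp
Sorted largest to smallest: 123, 38, 36, 35, 12, 8 bp.

123, 38, 36, 35, 12, 8 bp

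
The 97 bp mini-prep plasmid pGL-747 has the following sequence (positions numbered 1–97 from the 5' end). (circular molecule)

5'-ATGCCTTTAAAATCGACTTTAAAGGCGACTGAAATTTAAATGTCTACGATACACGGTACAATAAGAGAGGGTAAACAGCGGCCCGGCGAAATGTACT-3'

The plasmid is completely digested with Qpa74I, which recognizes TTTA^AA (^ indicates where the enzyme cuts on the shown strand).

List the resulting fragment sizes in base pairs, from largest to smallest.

Qpa74I sites (TTTAAA) start at positions 6, 18, 35.
Qpa74I cuts after base 4 of each site, so after positions 9, 21, 38.
Circular molecule, 3 cuts → 3 fragments:
  10–21 → 12 bp
  22–38 → 17 bp
  39–97 then 1–9 → 59 + 9 = 68 bp
Sorted largest to smallest: 68, 17, 12 bp.

68, 17, 12 bp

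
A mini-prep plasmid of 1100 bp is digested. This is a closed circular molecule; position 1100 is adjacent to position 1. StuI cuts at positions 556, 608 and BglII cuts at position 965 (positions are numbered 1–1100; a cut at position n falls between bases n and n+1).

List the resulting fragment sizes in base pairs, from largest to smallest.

691, 357, 52 bp

Combined cut positions (sorted): 556, 608, 965.
Circular molecule, 3 cuts → 3 fragments:
  608 − 556 = 52 bp
  965 − 608 = 357 bp
  wrap: 1100 − 965 + 556 = 691 bp
Sorted largest to smallest: 691, 357, 52 bp.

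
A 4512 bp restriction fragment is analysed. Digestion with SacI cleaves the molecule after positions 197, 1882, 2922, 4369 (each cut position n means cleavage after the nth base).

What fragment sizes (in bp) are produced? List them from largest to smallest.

Linear molecule, 4 cuts → 5 fragments:
  197 − 0 = 197 bp
  1882 − 197 = 1685 bp
  2922 − 1882 = 1040 bp
  4369 − 2922 = 1447 bp
  4512 − 4369 = 143 bp
Sorted largest to smallest: 1685, 1447, 1040, 197, 143 bp.

1685, 1447, 1040, 197, 143 bp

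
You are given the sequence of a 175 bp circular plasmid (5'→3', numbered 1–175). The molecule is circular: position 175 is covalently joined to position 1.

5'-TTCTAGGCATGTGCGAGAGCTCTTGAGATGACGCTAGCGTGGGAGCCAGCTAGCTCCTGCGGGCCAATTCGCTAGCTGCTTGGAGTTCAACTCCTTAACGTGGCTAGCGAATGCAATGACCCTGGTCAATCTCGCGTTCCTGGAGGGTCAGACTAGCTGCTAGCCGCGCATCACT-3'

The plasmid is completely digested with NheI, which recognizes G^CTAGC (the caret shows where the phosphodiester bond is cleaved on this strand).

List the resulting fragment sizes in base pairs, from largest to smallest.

NheI sites (GCTAGC) start at positions 33, 49, 71, 103, 159.
NheI cuts after the first base of each site, so after positions 33, 49, 71, 103, 159.
Circular molecule, 5 cuts → 5 fragments:
  34–49 → 16 bp
  50–71 → 22 bp
  72–103 → 32 bp
  104–159 → 56 bp
  160–175 then 1–33 → 16 + 33 = 49 bp
Sorted largest to smallest: 56, 49, 32, 22, 16 bp.

56, 49, 32, 22, 16 bp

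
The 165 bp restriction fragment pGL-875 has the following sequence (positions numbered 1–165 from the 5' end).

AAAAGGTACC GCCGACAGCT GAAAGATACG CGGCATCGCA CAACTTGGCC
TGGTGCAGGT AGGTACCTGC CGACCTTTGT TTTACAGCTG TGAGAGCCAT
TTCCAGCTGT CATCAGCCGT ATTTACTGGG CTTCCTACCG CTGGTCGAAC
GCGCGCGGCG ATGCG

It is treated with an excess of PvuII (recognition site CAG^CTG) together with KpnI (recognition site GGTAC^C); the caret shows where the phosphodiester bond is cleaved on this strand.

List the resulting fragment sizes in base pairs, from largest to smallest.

PvuII sites (CAGCTG) start at positions 16, 85, 104.
PvuII cuts after base 3 of each site, so after positions 18, 87, 106.
KpnI sites (GGTACC) start at positions 5, 62.
KpnI cuts after base 5 of each site (before the last base), so after positions 9, 66.
Combined cut positions: 9, 18, 66, 87, 106.
Linear molecule, 5 cuts → 6 fragments:
  1–9 → 9 bp
  10–18 → 9 bp
  19–66 → 48 bp
  67–87 → 21 bp
  88–106 → 19 bp
  107–165 → 59 bp
Sorted largest to smallest: 59, 48, 21, 19, 9, 9 bp.

59, 48, 21, 19, 9, 9 bp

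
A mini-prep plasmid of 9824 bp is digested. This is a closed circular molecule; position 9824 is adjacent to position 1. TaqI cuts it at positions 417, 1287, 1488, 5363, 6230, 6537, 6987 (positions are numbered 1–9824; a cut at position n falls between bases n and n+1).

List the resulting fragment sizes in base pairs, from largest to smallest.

3875, 3254, 870, 867, 450, 307, 201 bp

Circular molecule, 7 cuts → 7 fragments:
  1287 − 417 = 870 bp
  1488 − 1287 = 201 bp
  5363 − 1488 = 3875 bp
  6230 − 5363 = 867 bp
  6537 − 6230 = 307 bp
  6987 − 6537 = 450 bp
  wrap: 9824 − 6987 + 417 = 3254 bp
Sorted largest to smallest: 3875, 3254, 870, 867, 450, 307, 201 bp.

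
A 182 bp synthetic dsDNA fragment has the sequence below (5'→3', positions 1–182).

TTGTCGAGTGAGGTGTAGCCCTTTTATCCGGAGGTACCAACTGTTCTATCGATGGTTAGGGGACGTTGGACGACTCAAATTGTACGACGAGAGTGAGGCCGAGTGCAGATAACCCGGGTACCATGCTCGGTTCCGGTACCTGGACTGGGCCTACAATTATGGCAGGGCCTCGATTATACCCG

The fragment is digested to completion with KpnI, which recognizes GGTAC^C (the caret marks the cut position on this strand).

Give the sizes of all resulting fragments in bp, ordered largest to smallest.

84, 43, 37, 18 bp

KpnI sites (GGTACC) start at positions 33, 117, 135.
KpnI cuts after base 5 of each site (before the last base), so after positions 37, 121, 139.
Linear molecule, 3 cuts → 4 fragments:
  1–37 → 37 bp
  38–121 → 84 bp
  122–139 → 18 bp
  140–182 → 43 bp
Sorted largest to smallest: 84, 43, 37, 18 bp.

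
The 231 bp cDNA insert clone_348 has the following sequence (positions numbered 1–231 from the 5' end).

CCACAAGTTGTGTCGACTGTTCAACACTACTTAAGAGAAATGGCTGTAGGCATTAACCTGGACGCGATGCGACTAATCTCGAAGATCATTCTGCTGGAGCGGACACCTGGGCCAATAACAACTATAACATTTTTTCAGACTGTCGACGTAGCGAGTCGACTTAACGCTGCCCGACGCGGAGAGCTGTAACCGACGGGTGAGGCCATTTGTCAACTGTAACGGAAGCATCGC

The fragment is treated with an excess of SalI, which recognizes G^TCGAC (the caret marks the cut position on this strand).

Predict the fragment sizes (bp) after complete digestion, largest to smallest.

SalI sites (GTCGAC) start at positions 12, 142, 155.
SalI cuts after the first base of each site, so after positions 12, 142, 155.
Linear molecule, 3 cuts → 4 fragments:
  1–12 → 12 bp
  13–142 → 130 bp
  143–155 → 13 bp
  156–231 → 76 bp
Sorted largest to smallest: 130, 76, 13, 12 bp.

130, 76, 13, 12 bp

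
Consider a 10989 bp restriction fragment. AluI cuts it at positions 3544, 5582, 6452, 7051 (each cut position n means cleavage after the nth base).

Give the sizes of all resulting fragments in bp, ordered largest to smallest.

Linear molecule, 4 cuts → 5 fragments:
  3544 − 0 = 3544 bp
  5582 − 3544 = 2038 bp
  6452 − 5582 = 870 bp
  7051 − 6452 = 599 bp
  10989 − 7051 = 3938 bp
Sorted largest to smallest: 3938, 3544, 2038, 870, 599 bp.

3938, 3544, 2038, 870, 599 bp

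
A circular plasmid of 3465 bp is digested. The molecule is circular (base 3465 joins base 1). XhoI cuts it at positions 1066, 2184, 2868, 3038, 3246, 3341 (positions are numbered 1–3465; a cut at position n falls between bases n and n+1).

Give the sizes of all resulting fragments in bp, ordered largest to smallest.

Circular molecule, 6 cuts → 6 fragments:
  2184 − 1066 = 1118 bp
  2868 − 2184 = 684 bp
  3038 − 2868 = 170 bp
  3246 − 3038 = 208 bp
  3341 − 3246 = 95 bp
  wrap: 3465 − 3341 + 1066 = 1190 bp
Sorted largest to smallest: 1190, 1118, 684, 208, 170, 95 bp.

1190, 1118, 684, 208, 170, 95 bp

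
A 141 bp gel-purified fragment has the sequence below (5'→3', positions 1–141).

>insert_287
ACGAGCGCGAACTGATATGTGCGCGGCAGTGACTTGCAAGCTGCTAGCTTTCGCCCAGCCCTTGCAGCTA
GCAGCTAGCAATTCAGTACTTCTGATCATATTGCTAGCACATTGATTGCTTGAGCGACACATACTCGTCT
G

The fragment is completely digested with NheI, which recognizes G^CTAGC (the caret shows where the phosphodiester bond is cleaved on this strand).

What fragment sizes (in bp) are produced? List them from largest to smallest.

43, 38, 29, 24, 7 bp

NheI sites (GCTAGC) start at positions 43, 67, 74, 103.
NheI cuts after the first base of each site, so after positions 43, 67, 74, 103.
Linear molecule, 4 cuts → 5 fragments:
  1–43 → 43 bp
  44–67 → 24 bp
  68–74 → 7 bp
  75–103 → 29 bp
  104–141 → 38 bp
Sorted largest to smallest: 43, 38, 29, 24, 7 bp.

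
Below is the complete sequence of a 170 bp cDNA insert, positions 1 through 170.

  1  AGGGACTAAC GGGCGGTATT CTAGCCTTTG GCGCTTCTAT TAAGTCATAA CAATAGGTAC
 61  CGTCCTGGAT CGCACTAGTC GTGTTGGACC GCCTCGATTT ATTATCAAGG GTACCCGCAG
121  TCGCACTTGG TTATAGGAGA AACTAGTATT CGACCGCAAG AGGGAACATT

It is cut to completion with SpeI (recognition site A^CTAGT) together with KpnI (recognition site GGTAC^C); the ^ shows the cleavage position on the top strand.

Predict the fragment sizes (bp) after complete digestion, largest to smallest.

60, 40, 28, 28, 14 bp

SpeI sites (ACTAGT) start at positions 74, 142.
SpeI cuts after the first base of each site, so after positions 74, 142.
KpnI sites (GGTACC) start at positions 56, 110.
KpnI cuts after base 5 of each site (before the last base), so after positions 60, 114.
Combined cut positions: 60, 74, 114, 142.
Linear molecule, 4 cuts → 5 fragments:
  1–60 → 60 bp
  61–74 → 14 bp
  75–114 → 40 bp
  115–142 → 28 bp
  143–170 → 28 bp
Sorted largest to smallest: 60, 40, 28, 28, 14 bp.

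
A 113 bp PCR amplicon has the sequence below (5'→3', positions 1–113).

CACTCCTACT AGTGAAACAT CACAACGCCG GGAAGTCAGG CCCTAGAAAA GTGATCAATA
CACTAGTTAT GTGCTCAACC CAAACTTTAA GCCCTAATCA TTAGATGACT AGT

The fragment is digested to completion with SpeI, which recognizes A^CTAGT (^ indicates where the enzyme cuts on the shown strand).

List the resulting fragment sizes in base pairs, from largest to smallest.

54, 46, 8, 5 bp

SpeI sites (ACTAGT) start at positions 8, 62, 108.
SpeI cuts after the first base of each site, so after positions 8, 62, 108.
Linear molecule, 3 cuts → 4 fragments:
  1–8 → 8 bp
  9–62 → 54 bp
  63–108 → 46 bp
  109–113 → 5 bp
Sorted largest to smallest: 54, 46, 8, 5 bp.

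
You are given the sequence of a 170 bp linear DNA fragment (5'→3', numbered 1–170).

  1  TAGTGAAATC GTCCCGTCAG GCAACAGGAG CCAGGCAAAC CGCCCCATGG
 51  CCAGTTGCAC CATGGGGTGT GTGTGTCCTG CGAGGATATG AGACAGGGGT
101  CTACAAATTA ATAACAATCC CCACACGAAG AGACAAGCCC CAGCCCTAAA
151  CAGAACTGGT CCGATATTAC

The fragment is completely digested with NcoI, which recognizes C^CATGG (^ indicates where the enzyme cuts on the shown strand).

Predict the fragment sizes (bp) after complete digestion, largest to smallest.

NcoI sites (CCATGG) start at positions 45, 60.
NcoI cuts after the first base of each site, so after positions 45, 60.
Linear molecule, 2 cuts → 3 fragments:
  1–45 → 45 bp
  46–60 → 15 bp
  61–170 → 110 bp
Sorted largest to smallest: 110, 45, 15 bp.

110, 45, 15 bp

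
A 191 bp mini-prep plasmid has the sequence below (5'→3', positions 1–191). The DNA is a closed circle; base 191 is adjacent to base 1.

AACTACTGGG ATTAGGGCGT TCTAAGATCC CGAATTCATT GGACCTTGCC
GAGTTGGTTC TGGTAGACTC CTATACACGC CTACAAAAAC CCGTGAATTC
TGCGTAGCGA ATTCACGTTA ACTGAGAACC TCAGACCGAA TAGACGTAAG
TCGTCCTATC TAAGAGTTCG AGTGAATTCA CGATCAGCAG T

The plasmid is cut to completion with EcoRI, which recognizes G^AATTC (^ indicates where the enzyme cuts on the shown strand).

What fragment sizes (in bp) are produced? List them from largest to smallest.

65, 63, 49, 14 bp

EcoRI sites (GAATTC) start at positions 32, 95, 109, 174.
EcoRI cuts after the first base of each site, so after positions 32, 95, 109, 174.
Circular molecule, 4 cuts → 4 fragments:
  33–95 → 63 bp
  96–109 → 14 bp
  110–174 → 65 bp
  175–191 then 1–32 → 17 + 32 = 49 bp
Sorted largest to smallest: 65, 63, 49, 14 bp.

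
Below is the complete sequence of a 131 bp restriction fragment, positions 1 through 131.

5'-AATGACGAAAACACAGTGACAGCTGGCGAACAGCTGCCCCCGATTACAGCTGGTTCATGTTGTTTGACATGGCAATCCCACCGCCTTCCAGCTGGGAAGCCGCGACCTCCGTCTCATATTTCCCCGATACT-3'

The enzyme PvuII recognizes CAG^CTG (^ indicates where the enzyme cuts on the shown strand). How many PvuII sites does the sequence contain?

CAGCTG occurs starting at positions 20, 31, 47, 89.
PvuII cuts at 4 sites.

4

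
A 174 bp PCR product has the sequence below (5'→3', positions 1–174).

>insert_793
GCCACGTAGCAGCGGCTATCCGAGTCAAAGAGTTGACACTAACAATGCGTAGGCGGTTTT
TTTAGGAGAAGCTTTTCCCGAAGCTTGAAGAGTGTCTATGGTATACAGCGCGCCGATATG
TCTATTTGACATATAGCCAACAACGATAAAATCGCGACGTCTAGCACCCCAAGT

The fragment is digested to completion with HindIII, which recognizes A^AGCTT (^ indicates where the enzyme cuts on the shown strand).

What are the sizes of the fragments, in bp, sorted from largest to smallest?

93, 69, 12 bp

HindIII sites (AAGCTT) start at positions 69, 81.
HindIII cuts after the first base of each site, so after positions 69, 81.
Linear molecule, 2 cuts → 3 fragments:
  1–69 → 69 bp
  70–81 → 12 bp
  82–174 → 93 bp
Sorted largest to smallest: 93, 69, 12 bp.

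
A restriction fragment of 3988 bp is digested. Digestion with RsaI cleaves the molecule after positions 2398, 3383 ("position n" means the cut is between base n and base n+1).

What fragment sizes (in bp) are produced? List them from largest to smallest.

Linear molecule, 2 cuts → 3 fragments:
  2398 − 0 = 2398 bp
  3383 − 2398 = 985 bp
  3988 − 3383 = 605 bp
Sorted largest to smallest: 2398, 985, 605 bp.

2398, 985, 605 bp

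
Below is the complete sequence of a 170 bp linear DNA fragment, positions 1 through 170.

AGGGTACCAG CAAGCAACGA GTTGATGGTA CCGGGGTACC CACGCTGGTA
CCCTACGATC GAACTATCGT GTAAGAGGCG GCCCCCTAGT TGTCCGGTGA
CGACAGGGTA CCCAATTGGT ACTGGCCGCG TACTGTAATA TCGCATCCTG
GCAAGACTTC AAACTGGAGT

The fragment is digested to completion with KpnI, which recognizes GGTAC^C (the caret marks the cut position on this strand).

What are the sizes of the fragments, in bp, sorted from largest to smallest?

KpnI sites (GGTACC) start at positions 3, 27, 35, 47, 107.
KpnI cuts after base 5 of each site (before the last base), so after positions 7, 31, 39, 51, 111.
Linear molecule, 5 cuts → 6 fragments:
  1–7 → 7 bp
  8–31 → 24 bp
  32–39 → 8 bp
  40–51 → 12 bp
  52–111 → 60 bp
  112–170 → 59 bp
Sorted largest to smallest: 60, 59, 24, 12, 8, 7 bp.

60, 59, 24, 12, 8, 7 bp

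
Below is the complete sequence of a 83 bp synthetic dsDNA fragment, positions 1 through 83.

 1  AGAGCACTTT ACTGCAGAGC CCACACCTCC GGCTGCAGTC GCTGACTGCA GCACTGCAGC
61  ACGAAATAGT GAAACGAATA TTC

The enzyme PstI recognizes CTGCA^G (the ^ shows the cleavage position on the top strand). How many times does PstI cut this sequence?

4

CTGCAG occurs starting at positions 12, 33, 46, 54.
PstI cuts at 4 sites.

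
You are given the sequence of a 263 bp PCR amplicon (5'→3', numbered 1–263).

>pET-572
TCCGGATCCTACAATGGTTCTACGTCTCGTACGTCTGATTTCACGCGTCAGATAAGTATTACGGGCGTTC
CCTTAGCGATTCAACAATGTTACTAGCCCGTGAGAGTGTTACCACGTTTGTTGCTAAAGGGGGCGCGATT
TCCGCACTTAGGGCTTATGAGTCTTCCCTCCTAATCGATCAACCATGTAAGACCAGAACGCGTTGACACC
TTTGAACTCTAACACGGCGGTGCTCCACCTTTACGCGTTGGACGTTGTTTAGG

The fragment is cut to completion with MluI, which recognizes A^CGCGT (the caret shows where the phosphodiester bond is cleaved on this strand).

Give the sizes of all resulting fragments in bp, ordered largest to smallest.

MluI sites (ACGCGT) start at positions 43, 198, 243.
MluI cuts after the first base of each site, so after positions 43, 198, 243.
Linear molecule, 3 cuts → 4 fragments:
  1–43 → 43 bp
  44–198 → 155 bp
  199–243 → 45 bp
  244–263 → 20 bp
Sorted largest to smallest: 155, 45, 43, 20 bp.

155, 45, 43, 20 bp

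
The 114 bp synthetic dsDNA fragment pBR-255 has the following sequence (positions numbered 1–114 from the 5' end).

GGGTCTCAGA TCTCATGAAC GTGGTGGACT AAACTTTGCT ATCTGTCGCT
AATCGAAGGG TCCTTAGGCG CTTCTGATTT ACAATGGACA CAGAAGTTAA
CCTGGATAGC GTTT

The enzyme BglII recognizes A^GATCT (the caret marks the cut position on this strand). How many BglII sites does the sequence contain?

AGATCT occurs starting at position 8.
BglII cuts at 1 site.

1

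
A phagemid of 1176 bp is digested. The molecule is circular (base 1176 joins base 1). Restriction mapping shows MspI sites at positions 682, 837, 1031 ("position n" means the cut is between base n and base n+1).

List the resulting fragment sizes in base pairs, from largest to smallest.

827, 194, 155 bp

Circular molecule, 3 cuts → 3 fragments:
  837 − 682 = 155 bp
  1031 − 837 = 194 bp
  wrap: 1176 − 1031 + 682 = 827 bp
Sorted largest to smallest: 827, 194, 155 bp.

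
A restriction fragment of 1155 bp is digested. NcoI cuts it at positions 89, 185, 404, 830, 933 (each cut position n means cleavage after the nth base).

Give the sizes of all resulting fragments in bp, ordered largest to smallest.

426, 222, 219, 103, 96, 89 bp

Linear molecule, 5 cuts → 6 fragments:
  89 − 0 = 89 bp
  185 − 89 = 96 bp
  404 − 185 = 219 bp
  830 − 404 = 426 bp
  933 − 830 = 103 bp
  1155 − 933 = 222 bp
Sorted largest to smallest: 426, 222, 219, 103, 96, 89 bp.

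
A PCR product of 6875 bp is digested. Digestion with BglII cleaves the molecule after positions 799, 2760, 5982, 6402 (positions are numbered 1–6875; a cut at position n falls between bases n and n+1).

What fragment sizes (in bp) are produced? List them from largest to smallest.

Linear molecule, 4 cuts → 5 fragments:
  799 − 0 = 799 bp
  2760 − 799 = 1961 bp
  5982 − 2760 = 3222 bp
  6402 − 5982 = 420 bp
  6875 − 6402 = 473 bp
Sorted largest to smallest: 3222, 1961, 799, 473, 420 bp.

3222, 1961, 799, 473, 420 bp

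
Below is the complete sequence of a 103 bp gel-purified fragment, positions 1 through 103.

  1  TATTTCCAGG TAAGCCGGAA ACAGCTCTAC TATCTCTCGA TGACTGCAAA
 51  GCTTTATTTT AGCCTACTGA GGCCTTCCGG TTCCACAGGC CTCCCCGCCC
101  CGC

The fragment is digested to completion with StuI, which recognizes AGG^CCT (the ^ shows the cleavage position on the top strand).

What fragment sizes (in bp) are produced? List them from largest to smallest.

StuI sites (AGGCCT) start at positions 70, 87.
StuI cuts after base 3 of each site, so after positions 72, 89.
Linear molecule, 2 cuts → 3 fragments:
  1–72 → 72 bp
  73–89 → 17 bp
  90–103 → 14 bp
Sorted largest to smallest: 72, 17, 14 bp.

72, 17, 14 bp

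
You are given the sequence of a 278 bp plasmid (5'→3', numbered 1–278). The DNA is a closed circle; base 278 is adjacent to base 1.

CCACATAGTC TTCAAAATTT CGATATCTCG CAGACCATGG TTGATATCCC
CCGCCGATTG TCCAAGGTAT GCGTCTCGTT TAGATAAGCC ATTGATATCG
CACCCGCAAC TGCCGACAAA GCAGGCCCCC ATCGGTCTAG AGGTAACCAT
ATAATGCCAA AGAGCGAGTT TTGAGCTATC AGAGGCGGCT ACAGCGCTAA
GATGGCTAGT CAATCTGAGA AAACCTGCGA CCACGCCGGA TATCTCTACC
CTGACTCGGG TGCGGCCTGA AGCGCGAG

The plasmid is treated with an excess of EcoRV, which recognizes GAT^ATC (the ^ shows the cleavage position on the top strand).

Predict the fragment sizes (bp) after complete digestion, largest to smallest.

145, 61, 51, 21 bp

EcoRV sites (GATATC) start at positions 22, 43, 94, 239.
EcoRV cuts after base 3 of each site, so after positions 24, 45, 96, 241.
Circular molecule, 4 cuts → 4 fragments:
  25–45 → 21 bp
  46–96 → 51 bp
  97–241 → 145 bp
  242–278 then 1–24 → 37 + 24 = 61 bp
Sorted largest to smallest: 145, 61, 51, 21 bp.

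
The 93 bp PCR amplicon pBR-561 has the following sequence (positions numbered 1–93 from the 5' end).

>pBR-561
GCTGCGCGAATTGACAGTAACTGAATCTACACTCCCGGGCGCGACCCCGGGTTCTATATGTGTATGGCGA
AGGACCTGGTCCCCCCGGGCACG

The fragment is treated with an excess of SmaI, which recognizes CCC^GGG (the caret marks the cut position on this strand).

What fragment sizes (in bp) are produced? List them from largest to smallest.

38, 36, 12, 7 bp

SmaI sites (CCCGGG) start at positions 34, 46, 84.
SmaI cuts after base 3 of each site, so after positions 36, 48, 86.
Linear molecule, 3 cuts → 4 fragments:
  1–36 → 36 bp
  37–48 → 12 bp
  49–86 → 38 bp
  87–93 → 7 bp
Sorted largest to smallest: 38, 36, 12, 7 bp.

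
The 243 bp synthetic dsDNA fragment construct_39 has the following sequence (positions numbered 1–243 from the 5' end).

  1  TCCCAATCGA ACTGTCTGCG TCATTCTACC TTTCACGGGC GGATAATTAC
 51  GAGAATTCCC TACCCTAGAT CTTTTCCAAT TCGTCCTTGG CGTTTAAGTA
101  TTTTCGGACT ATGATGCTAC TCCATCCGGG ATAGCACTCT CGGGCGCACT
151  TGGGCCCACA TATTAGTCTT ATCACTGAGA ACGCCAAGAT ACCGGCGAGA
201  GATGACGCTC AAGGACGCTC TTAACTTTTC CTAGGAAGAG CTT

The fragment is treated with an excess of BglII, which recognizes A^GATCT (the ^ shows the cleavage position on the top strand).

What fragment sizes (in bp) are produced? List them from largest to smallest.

The BglII site (AGATCT) starts at position 67.
BglII cuts after the first base of each site, so after position 67.
Linear molecule, 1 cut → 2 fragments:
  1–67 → 67 bp
  68–243 → 176 bp
Sorted largest to smallest: 176, 67 bp.

176, 67 bp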